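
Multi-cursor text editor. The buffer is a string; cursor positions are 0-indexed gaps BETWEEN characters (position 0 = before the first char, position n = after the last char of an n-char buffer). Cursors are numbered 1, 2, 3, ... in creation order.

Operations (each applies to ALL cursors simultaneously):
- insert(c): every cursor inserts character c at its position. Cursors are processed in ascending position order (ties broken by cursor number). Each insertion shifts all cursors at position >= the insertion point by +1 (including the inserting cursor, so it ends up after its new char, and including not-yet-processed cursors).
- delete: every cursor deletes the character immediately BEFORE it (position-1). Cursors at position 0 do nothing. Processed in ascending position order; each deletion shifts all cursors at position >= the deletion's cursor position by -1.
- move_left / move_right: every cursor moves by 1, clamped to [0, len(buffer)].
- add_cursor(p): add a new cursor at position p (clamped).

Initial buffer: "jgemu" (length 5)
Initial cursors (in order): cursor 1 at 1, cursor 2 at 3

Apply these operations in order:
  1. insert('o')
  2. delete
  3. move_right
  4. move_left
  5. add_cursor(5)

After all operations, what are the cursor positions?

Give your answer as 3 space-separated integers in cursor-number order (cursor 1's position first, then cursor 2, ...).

Answer: 1 3 5

Derivation:
After op 1 (insert('o')): buffer="jogeomu" (len 7), cursors c1@2 c2@5, authorship .1..2..
After op 2 (delete): buffer="jgemu" (len 5), cursors c1@1 c2@3, authorship .....
After op 3 (move_right): buffer="jgemu" (len 5), cursors c1@2 c2@4, authorship .....
After op 4 (move_left): buffer="jgemu" (len 5), cursors c1@1 c2@3, authorship .....
After op 5 (add_cursor(5)): buffer="jgemu" (len 5), cursors c1@1 c2@3 c3@5, authorship .....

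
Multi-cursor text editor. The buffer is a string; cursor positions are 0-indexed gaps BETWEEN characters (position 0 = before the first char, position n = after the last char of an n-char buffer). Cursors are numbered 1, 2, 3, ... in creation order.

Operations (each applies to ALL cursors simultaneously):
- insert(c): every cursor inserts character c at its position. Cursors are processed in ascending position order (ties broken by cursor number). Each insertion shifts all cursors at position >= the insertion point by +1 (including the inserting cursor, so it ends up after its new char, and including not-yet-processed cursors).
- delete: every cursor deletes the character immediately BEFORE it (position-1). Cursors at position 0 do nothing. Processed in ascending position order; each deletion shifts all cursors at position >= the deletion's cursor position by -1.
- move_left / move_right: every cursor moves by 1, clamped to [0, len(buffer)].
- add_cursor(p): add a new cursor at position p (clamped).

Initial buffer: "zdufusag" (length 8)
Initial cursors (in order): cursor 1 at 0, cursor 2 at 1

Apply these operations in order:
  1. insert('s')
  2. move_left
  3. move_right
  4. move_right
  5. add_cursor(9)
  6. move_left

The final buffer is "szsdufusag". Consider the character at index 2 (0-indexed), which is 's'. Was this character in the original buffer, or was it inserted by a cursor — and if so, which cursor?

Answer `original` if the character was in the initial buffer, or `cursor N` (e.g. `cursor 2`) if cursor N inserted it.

Answer: cursor 2

Derivation:
After op 1 (insert('s')): buffer="szsdufusag" (len 10), cursors c1@1 c2@3, authorship 1.2.......
After op 2 (move_left): buffer="szsdufusag" (len 10), cursors c1@0 c2@2, authorship 1.2.......
After op 3 (move_right): buffer="szsdufusag" (len 10), cursors c1@1 c2@3, authorship 1.2.......
After op 4 (move_right): buffer="szsdufusag" (len 10), cursors c1@2 c2@4, authorship 1.2.......
After op 5 (add_cursor(9)): buffer="szsdufusag" (len 10), cursors c1@2 c2@4 c3@9, authorship 1.2.......
After op 6 (move_left): buffer="szsdufusag" (len 10), cursors c1@1 c2@3 c3@8, authorship 1.2.......
Authorship (.=original, N=cursor N): 1 . 2 . . . . . . .
Index 2: author = 2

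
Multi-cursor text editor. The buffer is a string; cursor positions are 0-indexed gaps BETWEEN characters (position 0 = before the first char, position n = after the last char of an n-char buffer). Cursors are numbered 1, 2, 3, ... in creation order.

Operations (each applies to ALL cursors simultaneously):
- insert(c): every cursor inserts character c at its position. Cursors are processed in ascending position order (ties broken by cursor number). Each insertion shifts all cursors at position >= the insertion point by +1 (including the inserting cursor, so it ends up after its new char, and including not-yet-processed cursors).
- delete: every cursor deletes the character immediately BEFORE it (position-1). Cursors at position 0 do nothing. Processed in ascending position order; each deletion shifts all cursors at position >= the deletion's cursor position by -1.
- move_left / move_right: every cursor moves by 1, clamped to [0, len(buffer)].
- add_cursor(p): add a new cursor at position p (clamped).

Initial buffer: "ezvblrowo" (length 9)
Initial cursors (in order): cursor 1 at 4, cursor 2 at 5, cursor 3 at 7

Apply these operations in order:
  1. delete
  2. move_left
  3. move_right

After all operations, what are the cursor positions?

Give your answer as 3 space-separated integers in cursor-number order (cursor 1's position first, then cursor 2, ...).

After op 1 (delete): buffer="ezvrwo" (len 6), cursors c1@3 c2@3 c3@4, authorship ......
After op 2 (move_left): buffer="ezvrwo" (len 6), cursors c1@2 c2@2 c3@3, authorship ......
After op 3 (move_right): buffer="ezvrwo" (len 6), cursors c1@3 c2@3 c3@4, authorship ......

Answer: 3 3 4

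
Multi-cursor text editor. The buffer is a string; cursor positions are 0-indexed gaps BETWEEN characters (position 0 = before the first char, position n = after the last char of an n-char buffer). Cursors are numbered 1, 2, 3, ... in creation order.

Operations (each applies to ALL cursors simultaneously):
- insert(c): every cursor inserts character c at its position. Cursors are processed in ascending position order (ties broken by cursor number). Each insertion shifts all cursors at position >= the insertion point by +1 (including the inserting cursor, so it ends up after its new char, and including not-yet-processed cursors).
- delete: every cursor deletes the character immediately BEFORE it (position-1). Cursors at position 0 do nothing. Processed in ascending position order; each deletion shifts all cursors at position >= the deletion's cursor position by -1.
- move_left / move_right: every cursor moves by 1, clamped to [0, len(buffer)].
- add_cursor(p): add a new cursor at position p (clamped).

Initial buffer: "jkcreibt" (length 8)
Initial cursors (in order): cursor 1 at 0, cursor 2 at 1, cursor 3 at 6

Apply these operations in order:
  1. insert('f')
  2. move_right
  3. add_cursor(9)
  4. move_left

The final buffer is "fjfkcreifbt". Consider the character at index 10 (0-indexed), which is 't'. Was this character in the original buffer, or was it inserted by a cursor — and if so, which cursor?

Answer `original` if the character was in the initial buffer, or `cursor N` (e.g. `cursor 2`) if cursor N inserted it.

Answer: original

Derivation:
After op 1 (insert('f')): buffer="fjfkcreifbt" (len 11), cursors c1@1 c2@3 c3@9, authorship 1.2.....3..
After op 2 (move_right): buffer="fjfkcreifbt" (len 11), cursors c1@2 c2@4 c3@10, authorship 1.2.....3..
After op 3 (add_cursor(9)): buffer="fjfkcreifbt" (len 11), cursors c1@2 c2@4 c4@9 c3@10, authorship 1.2.....3..
After op 4 (move_left): buffer="fjfkcreifbt" (len 11), cursors c1@1 c2@3 c4@8 c3@9, authorship 1.2.....3..
Authorship (.=original, N=cursor N): 1 . 2 . . . . . 3 . .
Index 10: author = original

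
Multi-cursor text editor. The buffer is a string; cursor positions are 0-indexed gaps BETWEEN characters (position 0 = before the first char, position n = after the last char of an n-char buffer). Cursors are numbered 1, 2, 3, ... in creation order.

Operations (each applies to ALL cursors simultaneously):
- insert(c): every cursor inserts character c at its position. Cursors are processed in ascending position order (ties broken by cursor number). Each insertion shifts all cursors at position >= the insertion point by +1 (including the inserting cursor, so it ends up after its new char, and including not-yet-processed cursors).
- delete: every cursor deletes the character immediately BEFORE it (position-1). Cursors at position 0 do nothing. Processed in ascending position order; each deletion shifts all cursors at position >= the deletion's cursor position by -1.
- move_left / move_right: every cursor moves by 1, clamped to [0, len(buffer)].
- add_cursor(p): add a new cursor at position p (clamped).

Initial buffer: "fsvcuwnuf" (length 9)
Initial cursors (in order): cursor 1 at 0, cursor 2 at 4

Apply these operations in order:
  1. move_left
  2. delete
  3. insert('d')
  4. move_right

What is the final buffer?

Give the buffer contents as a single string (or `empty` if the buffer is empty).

Answer: dfsdcuwnuf

Derivation:
After op 1 (move_left): buffer="fsvcuwnuf" (len 9), cursors c1@0 c2@3, authorship .........
After op 2 (delete): buffer="fscuwnuf" (len 8), cursors c1@0 c2@2, authorship ........
After op 3 (insert('d')): buffer="dfsdcuwnuf" (len 10), cursors c1@1 c2@4, authorship 1..2......
After op 4 (move_right): buffer="dfsdcuwnuf" (len 10), cursors c1@2 c2@5, authorship 1..2......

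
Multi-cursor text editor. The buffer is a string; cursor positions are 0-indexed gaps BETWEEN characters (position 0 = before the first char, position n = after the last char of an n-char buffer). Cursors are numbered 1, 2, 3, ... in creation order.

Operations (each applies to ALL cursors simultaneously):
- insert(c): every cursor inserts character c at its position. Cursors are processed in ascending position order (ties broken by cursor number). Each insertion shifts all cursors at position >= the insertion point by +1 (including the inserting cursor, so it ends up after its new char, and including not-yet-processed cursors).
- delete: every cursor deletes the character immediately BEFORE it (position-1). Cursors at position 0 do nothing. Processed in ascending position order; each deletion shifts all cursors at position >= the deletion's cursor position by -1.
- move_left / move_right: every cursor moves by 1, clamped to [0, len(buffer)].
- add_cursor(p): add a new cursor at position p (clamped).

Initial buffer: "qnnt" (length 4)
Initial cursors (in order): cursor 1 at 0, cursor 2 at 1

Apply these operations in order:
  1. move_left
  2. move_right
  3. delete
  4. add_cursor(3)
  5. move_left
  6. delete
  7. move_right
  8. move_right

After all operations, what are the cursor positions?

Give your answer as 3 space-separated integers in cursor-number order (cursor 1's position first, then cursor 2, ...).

After op 1 (move_left): buffer="qnnt" (len 4), cursors c1@0 c2@0, authorship ....
After op 2 (move_right): buffer="qnnt" (len 4), cursors c1@1 c2@1, authorship ....
After op 3 (delete): buffer="nnt" (len 3), cursors c1@0 c2@0, authorship ...
After op 4 (add_cursor(3)): buffer="nnt" (len 3), cursors c1@0 c2@0 c3@3, authorship ...
After op 5 (move_left): buffer="nnt" (len 3), cursors c1@0 c2@0 c3@2, authorship ...
After op 6 (delete): buffer="nt" (len 2), cursors c1@0 c2@0 c3@1, authorship ..
After op 7 (move_right): buffer="nt" (len 2), cursors c1@1 c2@1 c3@2, authorship ..
After op 8 (move_right): buffer="nt" (len 2), cursors c1@2 c2@2 c3@2, authorship ..

Answer: 2 2 2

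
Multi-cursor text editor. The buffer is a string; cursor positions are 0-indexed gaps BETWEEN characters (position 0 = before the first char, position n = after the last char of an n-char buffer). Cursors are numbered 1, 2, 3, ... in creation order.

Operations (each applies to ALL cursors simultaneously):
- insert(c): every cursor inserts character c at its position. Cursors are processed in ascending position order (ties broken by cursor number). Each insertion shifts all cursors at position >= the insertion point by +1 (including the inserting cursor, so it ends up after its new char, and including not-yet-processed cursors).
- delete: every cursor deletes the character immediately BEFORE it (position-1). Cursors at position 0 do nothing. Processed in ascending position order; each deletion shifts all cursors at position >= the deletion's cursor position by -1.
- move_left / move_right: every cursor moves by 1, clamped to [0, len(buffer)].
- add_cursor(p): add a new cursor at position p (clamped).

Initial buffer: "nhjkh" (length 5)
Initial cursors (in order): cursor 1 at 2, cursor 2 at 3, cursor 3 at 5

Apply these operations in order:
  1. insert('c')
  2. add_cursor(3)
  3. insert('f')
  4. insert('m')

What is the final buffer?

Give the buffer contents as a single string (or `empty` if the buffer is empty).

After op 1 (insert('c')): buffer="nhcjckhc" (len 8), cursors c1@3 c2@5 c3@8, authorship ..1.2..3
After op 2 (add_cursor(3)): buffer="nhcjckhc" (len 8), cursors c1@3 c4@3 c2@5 c3@8, authorship ..1.2..3
After op 3 (insert('f')): buffer="nhcffjcfkhcf" (len 12), cursors c1@5 c4@5 c2@8 c3@12, authorship ..114.22..33
After op 4 (insert('m')): buffer="nhcffmmjcfmkhcfm" (len 16), cursors c1@7 c4@7 c2@11 c3@16, authorship ..11414.222..333

Answer: nhcffmmjcfmkhcfm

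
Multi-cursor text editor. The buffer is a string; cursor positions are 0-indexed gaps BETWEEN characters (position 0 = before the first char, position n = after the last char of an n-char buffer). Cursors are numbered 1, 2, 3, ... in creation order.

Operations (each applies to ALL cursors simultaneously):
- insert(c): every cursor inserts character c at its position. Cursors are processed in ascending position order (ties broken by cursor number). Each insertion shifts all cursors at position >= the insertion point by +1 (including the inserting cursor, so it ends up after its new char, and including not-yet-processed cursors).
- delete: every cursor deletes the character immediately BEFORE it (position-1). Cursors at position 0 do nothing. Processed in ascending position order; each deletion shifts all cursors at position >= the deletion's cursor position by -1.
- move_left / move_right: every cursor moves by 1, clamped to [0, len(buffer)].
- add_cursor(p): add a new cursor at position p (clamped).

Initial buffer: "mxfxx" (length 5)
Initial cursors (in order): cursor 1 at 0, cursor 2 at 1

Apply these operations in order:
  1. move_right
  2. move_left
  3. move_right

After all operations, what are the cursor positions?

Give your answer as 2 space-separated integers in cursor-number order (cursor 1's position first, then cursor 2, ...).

After op 1 (move_right): buffer="mxfxx" (len 5), cursors c1@1 c2@2, authorship .....
After op 2 (move_left): buffer="mxfxx" (len 5), cursors c1@0 c2@1, authorship .....
After op 3 (move_right): buffer="mxfxx" (len 5), cursors c1@1 c2@2, authorship .....

Answer: 1 2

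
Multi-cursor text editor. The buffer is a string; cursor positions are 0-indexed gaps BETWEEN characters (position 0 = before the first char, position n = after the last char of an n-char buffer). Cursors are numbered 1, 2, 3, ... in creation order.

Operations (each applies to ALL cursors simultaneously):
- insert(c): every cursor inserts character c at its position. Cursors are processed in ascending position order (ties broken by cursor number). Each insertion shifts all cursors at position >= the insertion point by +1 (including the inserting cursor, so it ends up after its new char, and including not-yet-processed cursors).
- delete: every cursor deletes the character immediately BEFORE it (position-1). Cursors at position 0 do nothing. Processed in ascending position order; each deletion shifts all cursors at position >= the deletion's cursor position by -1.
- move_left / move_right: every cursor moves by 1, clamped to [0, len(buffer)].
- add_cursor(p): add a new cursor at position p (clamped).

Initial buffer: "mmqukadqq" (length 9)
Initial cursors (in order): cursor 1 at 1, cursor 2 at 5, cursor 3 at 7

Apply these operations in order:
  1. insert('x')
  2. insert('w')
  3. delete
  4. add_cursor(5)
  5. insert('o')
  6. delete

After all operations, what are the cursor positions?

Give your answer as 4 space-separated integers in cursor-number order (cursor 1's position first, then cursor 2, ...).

After op 1 (insert('x')): buffer="mxmqukxadxqq" (len 12), cursors c1@2 c2@7 c3@10, authorship .1....2..3..
After op 2 (insert('w')): buffer="mxwmqukxwadxwqq" (len 15), cursors c1@3 c2@9 c3@13, authorship .11....22..33..
After op 3 (delete): buffer="mxmqukxadxqq" (len 12), cursors c1@2 c2@7 c3@10, authorship .1....2..3..
After op 4 (add_cursor(5)): buffer="mxmqukxadxqq" (len 12), cursors c1@2 c4@5 c2@7 c3@10, authorship .1....2..3..
After op 5 (insert('o')): buffer="mxomquokxoadxoqq" (len 16), cursors c1@3 c4@7 c2@10 c3@14, authorship .11...4.22..33..
After op 6 (delete): buffer="mxmqukxadxqq" (len 12), cursors c1@2 c4@5 c2@7 c3@10, authorship .1....2..3..

Answer: 2 7 10 5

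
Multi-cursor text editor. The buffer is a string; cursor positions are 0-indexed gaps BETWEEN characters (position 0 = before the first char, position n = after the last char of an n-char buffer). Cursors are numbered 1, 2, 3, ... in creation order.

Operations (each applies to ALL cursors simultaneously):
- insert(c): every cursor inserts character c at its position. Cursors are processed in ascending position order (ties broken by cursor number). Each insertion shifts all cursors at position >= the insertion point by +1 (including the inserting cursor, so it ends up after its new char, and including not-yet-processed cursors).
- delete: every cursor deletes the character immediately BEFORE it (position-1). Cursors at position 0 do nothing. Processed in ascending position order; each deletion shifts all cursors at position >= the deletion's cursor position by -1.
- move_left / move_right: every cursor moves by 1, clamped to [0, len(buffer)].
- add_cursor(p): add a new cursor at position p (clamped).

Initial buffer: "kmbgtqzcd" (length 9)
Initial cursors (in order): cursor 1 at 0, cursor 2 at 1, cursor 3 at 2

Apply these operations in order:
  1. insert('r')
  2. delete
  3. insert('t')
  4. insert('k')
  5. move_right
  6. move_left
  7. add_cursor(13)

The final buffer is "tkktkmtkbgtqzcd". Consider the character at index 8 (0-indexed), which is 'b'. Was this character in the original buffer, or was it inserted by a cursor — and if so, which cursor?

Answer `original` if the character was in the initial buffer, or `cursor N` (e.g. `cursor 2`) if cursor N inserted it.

After op 1 (insert('r')): buffer="rkrmrbgtqzcd" (len 12), cursors c1@1 c2@3 c3@5, authorship 1.2.3.......
After op 2 (delete): buffer="kmbgtqzcd" (len 9), cursors c1@0 c2@1 c3@2, authorship .........
After op 3 (insert('t')): buffer="tktmtbgtqzcd" (len 12), cursors c1@1 c2@3 c3@5, authorship 1.2.3.......
After op 4 (insert('k')): buffer="tkktkmtkbgtqzcd" (len 15), cursors c1@2 c2@5 c3@8, authorship 11.22.33.......
After op 5 (move_right): buffer="tkktkmtkbgtqzcd" (len 15), cursors c1@3 c2@6 c3@9, authorship 11.22.33.......
After op 6 (move_left): buffer="tkktkmtkbgtqzcd" (len 15), cursors c1@2 c2@5 c3@8, authorship 11.22.33.......
After op 7 (add_cursor(13)): buffer="tkktkmtkbgtqzcd" (len 15), cursors c1@2 c2@5 c3@8 c4@13, authorship 11.22.33.......
Authorship (.=original, N=cursor N): 1 1 . 2 2 . 3 3 . . . . . . .
Index 8: author = original

Answer: original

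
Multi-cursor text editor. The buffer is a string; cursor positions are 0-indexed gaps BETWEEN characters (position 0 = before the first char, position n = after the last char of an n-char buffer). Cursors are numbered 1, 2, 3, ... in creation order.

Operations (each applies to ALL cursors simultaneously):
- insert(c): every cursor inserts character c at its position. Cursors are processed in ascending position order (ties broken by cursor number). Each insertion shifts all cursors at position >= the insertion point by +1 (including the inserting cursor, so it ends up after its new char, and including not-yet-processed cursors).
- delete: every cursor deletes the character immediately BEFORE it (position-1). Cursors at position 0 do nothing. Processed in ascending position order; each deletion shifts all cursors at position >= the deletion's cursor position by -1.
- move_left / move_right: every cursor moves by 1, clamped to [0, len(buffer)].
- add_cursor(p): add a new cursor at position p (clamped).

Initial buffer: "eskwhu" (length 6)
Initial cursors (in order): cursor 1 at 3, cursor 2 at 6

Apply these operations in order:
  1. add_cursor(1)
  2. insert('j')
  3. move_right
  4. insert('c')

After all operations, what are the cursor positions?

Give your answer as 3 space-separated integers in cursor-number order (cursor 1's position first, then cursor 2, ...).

Answer: 8 12 4

Derivation:
After op 1 (add_cursor(1)): buffer="eskwhu" (len 6), cursors c3@1 c1@3 c2@6, authorship ......
After op 2 (insert('j')): buffer="ejskjwhuj" (len 9), cursors c3@2 c1@5 c2@9, authorship .3..1...2
After op 3 (move_right): buffer="ejskjwhuj" (len 9), cursors c3@3 c1@6 c2@9, authorship .3..1...2
After op 4 (insert('c')): buffer="ejsckjwchujc" (len 12), cursors c3@4 c1@8 c2@12, authorship .3.3.1.1..22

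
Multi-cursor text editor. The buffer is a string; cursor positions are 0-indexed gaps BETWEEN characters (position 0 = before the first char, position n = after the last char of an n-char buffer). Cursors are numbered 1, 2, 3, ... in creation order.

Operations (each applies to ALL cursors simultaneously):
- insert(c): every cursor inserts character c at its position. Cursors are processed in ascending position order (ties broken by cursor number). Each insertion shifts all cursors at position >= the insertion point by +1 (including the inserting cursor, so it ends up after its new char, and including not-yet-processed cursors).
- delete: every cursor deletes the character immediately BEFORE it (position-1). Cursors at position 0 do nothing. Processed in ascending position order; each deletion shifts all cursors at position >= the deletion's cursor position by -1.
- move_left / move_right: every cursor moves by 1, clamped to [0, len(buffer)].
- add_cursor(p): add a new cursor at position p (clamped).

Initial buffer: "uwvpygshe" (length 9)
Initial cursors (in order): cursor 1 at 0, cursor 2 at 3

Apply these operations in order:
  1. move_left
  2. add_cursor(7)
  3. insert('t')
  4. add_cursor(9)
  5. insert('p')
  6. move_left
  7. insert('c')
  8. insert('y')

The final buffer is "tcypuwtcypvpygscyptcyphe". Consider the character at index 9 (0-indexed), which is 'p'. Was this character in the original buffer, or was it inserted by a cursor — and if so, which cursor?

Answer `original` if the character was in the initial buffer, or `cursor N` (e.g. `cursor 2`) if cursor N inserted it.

Answer: cursor 2

Derivation:
After op 1 (move_left): buffer="uwvpygshe" (len 9), cursors c1@0 c2@2, authorship .........
After op 2 (add_cursor(7)): buffer="uwvpygshe" (len 9), cursors c1@0 c2@2 c3@7, authorship .........
After op 3 (insert('t')): buffer="tuwtvpygsthe" (len 12), cursors c1@1 c2@4 c3@10, authorship 1..2.....3..
After op 4 (add_cursor(9)): buffer="tuwtvpygsthe" (len 12), cursors c1@1 c2@4 c4@9 c3@10, authorship 1..2.....3..
After op 5 (insert('p')): buffer="tpuwtpvpygsptphe" (len 16), cursors c1@2 c2@6 c4@12 c3@14, authorship 11..22.....433..
After op 6 (move_left): buffer="tpuwtpvpygsptphe" (len 16), cursors c1@1 c2@5 c4@11 c3@13, authorship 11..22.....433..
After op 7 (insert('c')): buffer="tcpuwtcpvpygscptcphe" (len 20), cursors c1@2 c2@7 c4@14 c3@17, authorship 111..222.....44333..
After op 8 (insert('y')): buffer="tcypuwtcypvpygscyptcyphe" (len 24), cursors c1@3 c2@9 c4@17 c3@21, authorship 1111..2222.....4443333..
Authorship (.=original, N=cursor N): 1 1 1 1 . . 2 2 2 2 . . . . . 4 4 4 3 3 3 3 . .
Index 9: author = 2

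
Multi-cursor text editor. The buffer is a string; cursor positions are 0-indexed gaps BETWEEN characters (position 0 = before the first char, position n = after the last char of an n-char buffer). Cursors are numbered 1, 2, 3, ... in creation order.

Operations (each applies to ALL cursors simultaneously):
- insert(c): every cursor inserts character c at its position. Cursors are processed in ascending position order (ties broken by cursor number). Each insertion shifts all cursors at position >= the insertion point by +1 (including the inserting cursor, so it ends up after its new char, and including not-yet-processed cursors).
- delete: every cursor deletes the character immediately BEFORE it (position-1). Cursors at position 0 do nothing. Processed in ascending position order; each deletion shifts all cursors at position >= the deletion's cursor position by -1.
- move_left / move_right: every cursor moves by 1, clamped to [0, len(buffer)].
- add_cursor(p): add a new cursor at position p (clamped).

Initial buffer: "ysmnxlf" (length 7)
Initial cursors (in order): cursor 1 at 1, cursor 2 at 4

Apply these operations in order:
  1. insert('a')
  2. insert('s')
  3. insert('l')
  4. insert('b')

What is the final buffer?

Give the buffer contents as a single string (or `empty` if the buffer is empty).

After op 1 (insert('a')): buffer="yasmnaxlf" (len 9), cursors c1@2 c2@6, authorship .1...2...
After op 2 (insert('s')): buffer="yassmnasxlf" (len 11), cursors c1@3 c2@8, authorship .11...22...
After op 3 (insert('l')): buffer="yaslsmnaslxlf" (len 13), cursors c1@4 c2@10, authorship .111...222...
After op 4 (insert('b')): buffer="yaslbsmnaslbxlf" (len 15), cursors c1@5 c2@12, authorship .1111...2222...

Answer: yaslbsmnaslbxlf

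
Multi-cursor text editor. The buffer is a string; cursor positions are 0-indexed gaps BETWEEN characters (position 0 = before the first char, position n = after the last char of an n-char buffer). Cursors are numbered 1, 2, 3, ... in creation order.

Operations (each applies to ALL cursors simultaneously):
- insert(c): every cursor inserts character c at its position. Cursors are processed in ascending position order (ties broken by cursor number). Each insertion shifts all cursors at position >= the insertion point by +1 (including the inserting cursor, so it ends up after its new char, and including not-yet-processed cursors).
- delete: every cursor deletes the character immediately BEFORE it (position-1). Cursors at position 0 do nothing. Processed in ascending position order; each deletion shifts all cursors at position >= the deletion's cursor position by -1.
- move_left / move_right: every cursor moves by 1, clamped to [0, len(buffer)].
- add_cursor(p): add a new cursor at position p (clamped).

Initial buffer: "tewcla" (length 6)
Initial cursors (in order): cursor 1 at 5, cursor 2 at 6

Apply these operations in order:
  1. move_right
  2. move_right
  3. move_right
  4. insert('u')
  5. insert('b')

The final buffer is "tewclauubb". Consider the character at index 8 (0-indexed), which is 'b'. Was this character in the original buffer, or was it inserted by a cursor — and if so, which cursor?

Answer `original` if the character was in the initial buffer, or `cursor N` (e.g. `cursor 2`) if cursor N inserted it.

After op 1 (move_right): buffer="tewcla" (len 6), cursors c1@6 c2@6, authorship ......
After op 2 (move_right): buffer="tewcla" (len 6), cursors c1@6 c2@6, authorship ......
After op 3 (move_right): buffer="tewcla" (len 6), cursors c1@6 c2@6, authorship ......
After op 4 (insert('u')): buffer="tewclauu" (len 8), cursors c1@8 c2@8, authorship ......12
After op 5 (insert('b')): buffer="tewclauubb" (len 10), cursors c1@10 c2@10, authorship ......1212
Authorship (.=original, N=cursor N): . . . . . . 1 2 1 2
Index 8: author = 1

Answer: cursor 1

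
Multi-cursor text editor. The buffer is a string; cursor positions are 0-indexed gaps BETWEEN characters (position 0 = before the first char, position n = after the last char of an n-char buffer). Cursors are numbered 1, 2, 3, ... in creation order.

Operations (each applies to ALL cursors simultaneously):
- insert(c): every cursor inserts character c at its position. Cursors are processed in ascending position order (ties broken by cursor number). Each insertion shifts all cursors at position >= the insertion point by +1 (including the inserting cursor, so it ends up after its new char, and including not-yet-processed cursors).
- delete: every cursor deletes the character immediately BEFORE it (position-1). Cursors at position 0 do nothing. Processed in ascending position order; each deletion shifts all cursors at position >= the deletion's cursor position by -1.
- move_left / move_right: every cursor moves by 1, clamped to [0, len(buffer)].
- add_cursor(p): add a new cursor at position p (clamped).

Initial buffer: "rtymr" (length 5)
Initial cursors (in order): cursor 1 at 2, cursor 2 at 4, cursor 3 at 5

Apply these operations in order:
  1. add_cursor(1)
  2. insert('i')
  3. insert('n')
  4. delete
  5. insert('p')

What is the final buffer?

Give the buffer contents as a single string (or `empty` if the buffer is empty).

After op 1 (add_cursor(1)): buffer="rtymr" (len 5), cursors c4@1 c1@2 c2@4 c3@5, authorship .....
After op 2 (insert('i')): buffer="ritiymiri" (len 9), cursors c4@2 c1@4 c2@7 c3@9, authorship .4.1..2.3
After op 3 (insert('n')): buffer="rintinyminrin" (len 13), cursors c4@3 c1@6 c2@10 c3@13, authorship .44.11..22.33
After op 4 (delete): buffer="ritiymiri" (len 9), cursors c4@2 c1@4 c2@7 c3@9, authorship .4.1..2.3
After op 5 (insert('p')): buffer="riptipymiprip" (len 13), cursors c4@3 c1@6 c2@10 c3@13, authorship .44.11..22.33

Answer: riptipymiprip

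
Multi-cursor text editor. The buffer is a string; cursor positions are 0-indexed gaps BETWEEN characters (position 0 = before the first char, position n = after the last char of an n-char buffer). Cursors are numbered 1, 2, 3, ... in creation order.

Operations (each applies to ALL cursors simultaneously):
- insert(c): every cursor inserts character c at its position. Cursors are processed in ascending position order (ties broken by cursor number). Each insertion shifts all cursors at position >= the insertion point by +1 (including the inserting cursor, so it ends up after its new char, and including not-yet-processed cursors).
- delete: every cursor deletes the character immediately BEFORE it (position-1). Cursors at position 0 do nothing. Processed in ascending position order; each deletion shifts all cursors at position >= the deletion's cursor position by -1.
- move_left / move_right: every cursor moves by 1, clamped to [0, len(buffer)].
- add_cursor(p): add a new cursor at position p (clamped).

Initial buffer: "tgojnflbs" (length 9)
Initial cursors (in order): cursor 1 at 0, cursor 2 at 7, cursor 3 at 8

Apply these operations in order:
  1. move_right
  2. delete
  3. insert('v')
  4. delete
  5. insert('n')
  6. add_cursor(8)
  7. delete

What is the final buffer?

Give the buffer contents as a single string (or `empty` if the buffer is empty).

Answer: gojnf

Derivation:
After op 1 (move_right): buffer="tgojnflbs" (len 9), cursors c1@1 c2@8 c3@9, authorship .........
After op 2 (delete): buffer="gojnfl" (len 6), cursors c1@0 c2@6 c3@6, authorship ......
After op 3 (insert('v')): buffer="vgojnflvv" (len 9), cursors c1@1 c2@9 c3@9, authorship 1......23
After op 4 (delete): buffer="gojnfl" (len 6), cursors c1@0 c2@6 c3@6, authorship ......
After op 5 (insert('n')): buffer="ngojnflnn" (len 9), cursors c1@1 c2@9 c3@9, authorship 1......23
After op 6 (add_cursor(8)): buffer="ngojnflnn" (len 9), cursors c1@1 c4@8 c2@9 c3@9, authorship 1......23
After op 7 (delete): buffer="gojnf" (len 5), cursors c1@0 c2@5 c3@5 c4@5, authorship .....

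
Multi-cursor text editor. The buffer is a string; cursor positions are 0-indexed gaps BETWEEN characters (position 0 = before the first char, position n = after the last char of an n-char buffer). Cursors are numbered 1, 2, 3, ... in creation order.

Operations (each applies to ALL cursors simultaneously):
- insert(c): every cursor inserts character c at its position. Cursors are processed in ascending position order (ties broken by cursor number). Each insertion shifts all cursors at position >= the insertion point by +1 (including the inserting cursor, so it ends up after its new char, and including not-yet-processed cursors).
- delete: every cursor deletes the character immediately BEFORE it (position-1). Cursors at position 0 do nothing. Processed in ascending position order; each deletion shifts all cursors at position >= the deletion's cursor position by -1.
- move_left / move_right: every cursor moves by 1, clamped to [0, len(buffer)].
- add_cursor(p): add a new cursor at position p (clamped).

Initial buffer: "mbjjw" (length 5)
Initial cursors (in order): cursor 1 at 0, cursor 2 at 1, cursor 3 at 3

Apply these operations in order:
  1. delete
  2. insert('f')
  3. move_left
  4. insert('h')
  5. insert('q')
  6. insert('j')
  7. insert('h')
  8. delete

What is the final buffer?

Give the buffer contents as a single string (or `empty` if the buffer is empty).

After op 1 (delete): buffer="bjw" (len 3), cursors c1@0 c2@0 c3@1, authorship ...
After op 2 (insert('f')): buffer="ffbfjw" (len 6), cursors c1@2 c2@2 c3@4, authorship 12.3..
After op 3 (move_left): buffer="ffbfjw" (len 6), cursors c1@1 c2@1 c3@3, authorship 12.3..
After op 4 (insert('h')): buffer="fhhfbhfjw" (len 9), cursors c1@3 c2@3 c3@6, authorship 1122.33..
After op 5 (insert('q')): buffer="fhhqqfbhqfjw" (len 12), cursors c1@5 c2@5 c3@9, authorship 112122.333..
After op 6 (insert('j')): buffer="fhhqqjjfbhqjfjw" (len 15), cursors c1@7 c2@7 c3@12, authorship 11212122.3333..
After op 7 (insert('h')): buffer="fhhqqjjhhfbhqjhfjw" (len 18), cursors c1@9 c2@9 c3@15, authorship 1121212122.33333..
After op 8 (delete): buffer="fhhqqjjfbhqjfjw" (len 15), cursors c1@7 c2@7 c3@12, authorship 11212122.3333..

Answer: fhhqqjjfbhqjfjw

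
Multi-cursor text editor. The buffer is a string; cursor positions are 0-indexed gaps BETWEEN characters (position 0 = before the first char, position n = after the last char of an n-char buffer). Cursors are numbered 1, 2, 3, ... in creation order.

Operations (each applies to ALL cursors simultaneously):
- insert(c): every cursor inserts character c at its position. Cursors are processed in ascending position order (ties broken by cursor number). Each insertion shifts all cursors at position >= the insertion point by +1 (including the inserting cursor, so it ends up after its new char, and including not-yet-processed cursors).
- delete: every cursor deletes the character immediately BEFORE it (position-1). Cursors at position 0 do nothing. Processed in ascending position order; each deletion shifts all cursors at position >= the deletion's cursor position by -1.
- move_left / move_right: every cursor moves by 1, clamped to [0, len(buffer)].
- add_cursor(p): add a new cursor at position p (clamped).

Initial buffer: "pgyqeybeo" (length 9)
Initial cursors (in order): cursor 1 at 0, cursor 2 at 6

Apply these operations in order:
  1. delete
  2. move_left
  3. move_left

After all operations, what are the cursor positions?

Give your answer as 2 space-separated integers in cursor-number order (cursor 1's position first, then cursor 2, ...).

Answer: 0 3

Derivation:
After op 1 (delete): buffer="pgyqebeo" (len 8), cursors c1@0 c2@5, authorship ........
After op 2 (move_left): buffer="pgyqebeo" (len 8), cursors c1@0 c2@4, authorship ........
After op 3 (move_left): buffer="pgyqebeo" (len 8), cursors c1@0 c2@3, authorship ........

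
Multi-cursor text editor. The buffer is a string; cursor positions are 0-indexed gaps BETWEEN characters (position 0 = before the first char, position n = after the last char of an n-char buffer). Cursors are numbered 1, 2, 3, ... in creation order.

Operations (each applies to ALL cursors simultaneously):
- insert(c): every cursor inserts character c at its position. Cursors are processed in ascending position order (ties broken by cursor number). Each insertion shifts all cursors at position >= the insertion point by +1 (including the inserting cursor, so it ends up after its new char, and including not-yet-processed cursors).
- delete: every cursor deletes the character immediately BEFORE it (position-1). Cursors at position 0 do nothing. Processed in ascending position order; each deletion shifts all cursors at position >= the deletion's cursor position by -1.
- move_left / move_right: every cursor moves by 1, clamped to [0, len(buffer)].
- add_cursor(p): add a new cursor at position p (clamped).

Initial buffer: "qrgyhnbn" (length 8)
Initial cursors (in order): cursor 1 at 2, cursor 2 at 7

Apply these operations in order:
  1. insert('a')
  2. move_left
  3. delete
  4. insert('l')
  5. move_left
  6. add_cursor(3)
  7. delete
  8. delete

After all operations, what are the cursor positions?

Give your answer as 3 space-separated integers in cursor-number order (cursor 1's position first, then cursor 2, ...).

After op 1 (insert('a')): buffer="qragyhnban" (len 10), cursors c1@3 c2@9, authorship ..1.....2.
After op 2 (move_left): buffer="qragyhnban" (len 10), cursors c1@2 c2@8, authorship ..1.....2.
After op 3 (delete): buffer="qagyhnan" (len 8), cursors c1@1 c2@6, authorship .1....2.
After op 4 (insert('l')): buffer="qlagyhnlan" (len 10), cursors c1@2 c2@8, authorship .11....22.
After op 5 (move_left): buffer="qlagyhnlan" (len 10), cursors c1@1 c2@7, authorship .11....22.
After op 6 (add_cursor(3)): buffer="qlagyhnlan" (len 10), cursors c1@1 c3@3 c2@7, authorship .11....22.
After op 7 (delete): buffer="lgyhlan" (len 7), cursors c1@0 c3@1 c2@4, authorship 1...22.
After op 8 (delete): buffer="gylan" (len 5), cursors c1@0 c3@0 c2@2, authorship ..22.

Answer: 0 2 0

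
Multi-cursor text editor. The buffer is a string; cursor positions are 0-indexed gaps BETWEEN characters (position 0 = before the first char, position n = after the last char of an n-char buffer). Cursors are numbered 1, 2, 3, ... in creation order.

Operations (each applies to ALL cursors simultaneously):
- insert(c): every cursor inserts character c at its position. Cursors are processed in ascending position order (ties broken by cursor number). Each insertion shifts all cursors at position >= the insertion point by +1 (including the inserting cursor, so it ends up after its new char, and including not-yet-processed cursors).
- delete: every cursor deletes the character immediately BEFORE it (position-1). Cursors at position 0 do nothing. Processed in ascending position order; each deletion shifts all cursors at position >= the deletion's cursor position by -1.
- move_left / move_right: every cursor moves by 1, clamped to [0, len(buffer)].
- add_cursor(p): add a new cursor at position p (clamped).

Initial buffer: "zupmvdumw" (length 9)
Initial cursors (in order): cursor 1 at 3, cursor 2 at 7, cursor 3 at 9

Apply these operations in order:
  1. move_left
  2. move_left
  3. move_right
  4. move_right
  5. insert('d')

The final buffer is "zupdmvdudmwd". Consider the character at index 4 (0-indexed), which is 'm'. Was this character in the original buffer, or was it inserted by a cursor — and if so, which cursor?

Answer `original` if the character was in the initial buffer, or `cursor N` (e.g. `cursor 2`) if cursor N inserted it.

After op 1 (move_left): buffer="zupmvdumw" (len 9), cursors c1@2 c2@6 c3@8, authorship .........
After op 2 (move_left): buffer="zupmvdumw" (len 9), cursors c1@1 c2@5 c3@7, authorship .........
After op 3 (move_right): buffer="zupmvdumw" (len 9), cursors c1@2 c2@6 c3@8, authorship .........
After op 4 (move_right): buffer="zupmvdumw" (len 9), cursors c1@3 c2@7 c3@9, authorship .........
After op 5 (insert('d')): buffer="zupdmvdudmwd" (len 12), cursors c1@4 c2@9 c3@12, authorship ...1....2..3
Authorship (.=original, N=cursor N): . . . 1 . . . . 2 . . 3
Index 4: author = original

Answer: original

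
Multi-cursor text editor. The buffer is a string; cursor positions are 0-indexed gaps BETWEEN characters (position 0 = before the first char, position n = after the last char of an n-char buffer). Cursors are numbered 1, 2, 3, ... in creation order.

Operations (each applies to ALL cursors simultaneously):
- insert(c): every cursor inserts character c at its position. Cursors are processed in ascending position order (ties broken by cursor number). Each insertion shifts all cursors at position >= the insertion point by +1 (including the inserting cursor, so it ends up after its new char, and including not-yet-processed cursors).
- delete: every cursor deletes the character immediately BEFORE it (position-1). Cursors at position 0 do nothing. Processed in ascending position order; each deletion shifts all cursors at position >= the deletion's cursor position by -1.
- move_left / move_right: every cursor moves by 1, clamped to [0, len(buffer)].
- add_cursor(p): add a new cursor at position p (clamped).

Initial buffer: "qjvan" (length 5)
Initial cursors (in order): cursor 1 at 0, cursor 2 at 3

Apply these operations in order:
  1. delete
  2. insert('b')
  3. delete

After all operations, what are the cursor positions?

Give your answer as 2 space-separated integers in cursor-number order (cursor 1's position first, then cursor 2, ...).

After op 1 (delete): buffer="qjan" (len 4), cursors c1@0 c2@2, authorship ....
After op 2 (insert('b')): buffer="bqjban" (len 6), cursors c1@1 c2@4, authorship 1..2..
After op 3 (delete): buffer="qjan" (len 4), cursors c1@0 c2@2, authorship ....

Answer: 0 2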